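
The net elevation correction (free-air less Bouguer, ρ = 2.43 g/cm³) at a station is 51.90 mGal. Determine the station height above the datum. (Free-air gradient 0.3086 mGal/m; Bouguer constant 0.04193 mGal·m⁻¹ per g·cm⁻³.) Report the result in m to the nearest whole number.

251

Combined gradient = 0.3086 − 0.04193 × 2.43 = 0.2067101 mGal/m
h = 51.90 / 0.2067101 = 251.08 m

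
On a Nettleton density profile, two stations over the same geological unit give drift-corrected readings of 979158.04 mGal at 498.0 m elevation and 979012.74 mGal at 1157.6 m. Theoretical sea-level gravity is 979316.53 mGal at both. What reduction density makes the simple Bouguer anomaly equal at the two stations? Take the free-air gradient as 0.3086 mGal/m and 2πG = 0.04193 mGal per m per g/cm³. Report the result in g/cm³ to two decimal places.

Δg_obs = 979012.74 − 979158.04 = -145.30 mGal over Δh = 1157.6 − 498.0 = 659.6 m
Equal Bouguer anomalies ⇒ Δg_obs + (0.3086 − 0.04193ρ)·Δh = 0
0.3086 − 0.04193ρ = −Δg_obs/Δh = 0.22029
ρ = (0.3086 − 0.22029) / 0.04193 = 2.11 g/cm³

2.11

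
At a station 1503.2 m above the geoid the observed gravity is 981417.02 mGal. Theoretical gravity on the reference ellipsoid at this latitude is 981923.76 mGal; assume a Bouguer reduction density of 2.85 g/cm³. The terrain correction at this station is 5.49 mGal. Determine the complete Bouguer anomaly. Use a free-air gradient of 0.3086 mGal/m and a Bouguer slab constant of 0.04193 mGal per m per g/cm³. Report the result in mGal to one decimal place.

Free-air correction = 0.3086 × 1503.2 = 463.89 mGal
Free-air anomaly = 981417.02 − 981923.76 + (463.89) = -42.85 mGal
Bouguer slab correction = 0.04193 × 2.85 × 1503.2 = 179.63 mGal
Simple Bouguer anomaly = -42.85 − (179.63) = -222.48 mGal
Complete Bouguer anomaly = -222.48 + 5.49 = -216.99 mGal

-217.0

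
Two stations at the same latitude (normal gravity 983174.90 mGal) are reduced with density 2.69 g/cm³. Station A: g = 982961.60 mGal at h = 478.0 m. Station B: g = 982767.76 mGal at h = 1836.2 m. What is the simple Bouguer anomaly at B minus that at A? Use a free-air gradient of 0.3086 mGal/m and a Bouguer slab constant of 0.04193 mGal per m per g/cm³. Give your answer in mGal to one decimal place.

Δg_SB(A) = 982961.60 − 983174.90 + 0.3086×478.0 − 0.04193×2.69×478.0 = -119.70 mGal
Δg_SB(B) = 982767.76 − 983174.90 + 0.3086×1836.2 − 0.04193×2.69×1836.2 = -47.60 mGal
Difference = -47.60 − (-119.70) = 72.10 mGal

72.1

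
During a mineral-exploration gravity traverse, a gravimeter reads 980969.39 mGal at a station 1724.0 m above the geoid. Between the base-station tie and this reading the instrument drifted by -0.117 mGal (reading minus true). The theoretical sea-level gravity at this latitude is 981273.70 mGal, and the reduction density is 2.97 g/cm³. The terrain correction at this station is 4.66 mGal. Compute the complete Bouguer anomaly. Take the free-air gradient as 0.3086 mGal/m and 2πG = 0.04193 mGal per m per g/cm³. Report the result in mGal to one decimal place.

17.8

Drift-corrected reading = 980969.39 − (-0.117) = 980969.507 mGal
Free-air correction = 0.3086 × 1724.0 = 532.03 mGal
Free-air anomaly = 980969.507 − 981273.70 + (532.03) = 227.837 mGal
Bouguer slab correction = 0.04193 × 2.97 × 1724.0 = 214.69 mGal
Simple Bouguer anomaly = 227.837 − (214.69) = 13.147 mGal
Complete Bouguer anomaly = 13.147 + 4.66 = 17.807 mGal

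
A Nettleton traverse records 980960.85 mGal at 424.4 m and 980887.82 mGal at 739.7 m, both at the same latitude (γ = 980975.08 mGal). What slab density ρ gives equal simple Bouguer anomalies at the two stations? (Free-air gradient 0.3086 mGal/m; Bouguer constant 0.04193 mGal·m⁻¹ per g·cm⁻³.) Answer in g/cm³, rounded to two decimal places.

Δg_obs = 980887.82 − 980960.85 = -73.03 mGal over Δh = 739.7 − 424.4 = 315.3 m
Equal Bouguer anomalies ⇒ Δg_obs + (0.3086 − 0.04193ρ)·Δh = 0
0.3086 − 0.04193ρ = −Δg_obs/Δh = 0.23162
ρ = (0.3086 − 0.23162) / 0.04193 = 1.84 g/cm³

1.84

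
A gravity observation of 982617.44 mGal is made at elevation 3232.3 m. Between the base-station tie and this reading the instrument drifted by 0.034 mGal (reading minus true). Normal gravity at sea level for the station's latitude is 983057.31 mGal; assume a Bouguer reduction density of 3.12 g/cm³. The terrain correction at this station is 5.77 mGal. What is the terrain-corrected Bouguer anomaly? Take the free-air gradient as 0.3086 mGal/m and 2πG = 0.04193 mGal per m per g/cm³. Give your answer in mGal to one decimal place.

Drift-corrected reading = 982617.44 − (0.034) = 982617.406 mGal
Free-air correction = 0.3086 × 3232.3 = 997.49 mGal
Free-air anomaly = 982617.406 − 983057.31 + (997.49) = 557.586 mGal
Bouguer slab correction = 0.04193 × 3.12 × 3232.3 = 422.85 mGal
Simple Bouguer anomaly = 557.586 − (422.85) = 134.736 mGal
Complete Bouguer anomaly = 134.736 + 5.77 = 140.506 mGal

140.5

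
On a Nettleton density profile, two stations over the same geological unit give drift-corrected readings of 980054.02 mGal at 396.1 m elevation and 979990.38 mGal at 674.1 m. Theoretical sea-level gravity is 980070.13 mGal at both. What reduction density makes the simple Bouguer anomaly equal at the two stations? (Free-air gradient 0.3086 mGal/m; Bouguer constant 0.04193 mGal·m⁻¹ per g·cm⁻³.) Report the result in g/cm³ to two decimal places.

1.90

Δg_obs = 979990.38 − 980054.02 = -63.64 mGal over Δh = 674.1 − 396.1 = 278.0 m
Equal Bouguer anomalies ⇒ Δg_obs + (0.3086 − 0.04193ρ)·Δh = 0
0.3086 − 0.04193ρ = −Δg_obs/Δh = 0.22892
ρ = (0.3086 − 0.22892) / 0.04193 = 1.90 g/cm³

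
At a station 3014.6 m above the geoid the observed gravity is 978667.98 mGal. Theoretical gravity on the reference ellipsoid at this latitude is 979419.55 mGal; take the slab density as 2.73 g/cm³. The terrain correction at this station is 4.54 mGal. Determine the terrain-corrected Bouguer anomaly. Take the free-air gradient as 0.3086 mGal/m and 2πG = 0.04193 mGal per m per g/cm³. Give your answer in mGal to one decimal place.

-161.8

Free-air correction = 0.3086 × 3014.6 = 930.31 mGal
Free-air anomaly = 978667.98 − 979419.55 + (930.31) = 178.74 mGal
Bouguer slab correction = 0.04193 × 2.73 × 3014.6 = 345.08 mGal
Simple Bouguer anomaly = 178.74 − (345.08) = -166.34 mGal
Complete Bouguer anomaly = -166.34 + 4.54 = -161.80 mGal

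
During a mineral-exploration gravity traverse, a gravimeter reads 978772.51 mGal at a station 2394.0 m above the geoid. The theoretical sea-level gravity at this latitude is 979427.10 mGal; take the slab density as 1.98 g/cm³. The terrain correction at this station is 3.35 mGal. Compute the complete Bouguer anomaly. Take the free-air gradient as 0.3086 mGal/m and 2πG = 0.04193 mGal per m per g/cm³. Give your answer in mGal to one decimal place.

Free-air correction = 0.3086 × 2394.0 = 738.79 mGal
Free-air anomaly = 978772.51 − 979427.10 + (738.79) = 84.20 mGal
Bouguer slab correction = 0.04193 × 1.98 × 2394.0 = 198.75 mGal
Simple Bouguer anomaly = 84.20 − (198.75) = -114.55 mGal
Complete Bouguer anomaly = -114.55 + 3.35 = -111.20 mGal

-111.2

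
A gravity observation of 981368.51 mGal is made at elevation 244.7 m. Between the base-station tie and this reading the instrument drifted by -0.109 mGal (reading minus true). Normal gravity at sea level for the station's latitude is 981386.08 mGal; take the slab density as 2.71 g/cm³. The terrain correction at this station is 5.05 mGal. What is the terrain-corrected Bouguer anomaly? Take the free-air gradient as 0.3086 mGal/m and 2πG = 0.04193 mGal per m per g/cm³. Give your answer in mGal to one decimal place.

35.3

Drift-corrected reading = 981368.51 − (-0.109) = 981368.619 mGal
Free-air correction = 0.3086 × 244.7 = 75.51 mGal
Free-air anomaly = 981368.619 − 981386.08 + (75.51) = 58.049 mGal
Bouguer slab correction = 0.04193 × 2.71 × 244.7 = 27.81 mGal
Simple Bouguer anomaly = 58.049 − (27.81) = 30.239 mGal
Complete Bouguer anomaly = 30.239 + 5.05 = 35.289 mGal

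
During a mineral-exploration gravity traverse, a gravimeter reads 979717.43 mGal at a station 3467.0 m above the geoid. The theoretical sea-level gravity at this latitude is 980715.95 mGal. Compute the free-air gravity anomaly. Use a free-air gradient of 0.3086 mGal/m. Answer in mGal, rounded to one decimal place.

Free-air correction = 0.3086 × 3467.0 = 1069.92 mGal
Free-air anomaly = 979717.43 − 980715.95 + (1069.92) = 71.40 mGal

71.4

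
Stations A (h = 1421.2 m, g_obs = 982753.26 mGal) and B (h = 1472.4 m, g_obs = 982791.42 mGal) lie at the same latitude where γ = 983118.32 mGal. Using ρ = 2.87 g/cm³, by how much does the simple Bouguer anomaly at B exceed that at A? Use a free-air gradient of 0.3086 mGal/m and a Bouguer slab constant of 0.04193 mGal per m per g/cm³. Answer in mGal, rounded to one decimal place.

Δg_SB(A) = 982753.26 − 983118.32 + 0.3086×1421.2 − 0.04193×2.87×1421.2 = -97.50 mGal
Δg_SB(B) = 982791.42 − 983118.32 + 0.3086×1472.4 − 0.04193×2.87×1472.4 = -49.70 mGal
Difference = -49.70 − (-97.50) = 47.80 mGal

47.8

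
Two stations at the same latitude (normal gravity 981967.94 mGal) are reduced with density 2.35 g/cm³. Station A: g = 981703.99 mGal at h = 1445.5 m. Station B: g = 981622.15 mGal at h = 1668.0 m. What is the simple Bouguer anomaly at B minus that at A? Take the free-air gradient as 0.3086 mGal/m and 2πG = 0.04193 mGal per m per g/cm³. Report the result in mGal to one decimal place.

-35.1

Δg_SB(A) = 981703.99 − 981967.94 + 0.3086×1445.5 − 0.04193×2.35×1445.5 = 39.70 mGal
Δg_SB(B) = 981622.15 − 981967.94 + 0.3086×1668.0 − 0.04193×2.35×1668.0 = 4.60 mGal
Difference = 4.60 − (39.70) = -35.10 mGal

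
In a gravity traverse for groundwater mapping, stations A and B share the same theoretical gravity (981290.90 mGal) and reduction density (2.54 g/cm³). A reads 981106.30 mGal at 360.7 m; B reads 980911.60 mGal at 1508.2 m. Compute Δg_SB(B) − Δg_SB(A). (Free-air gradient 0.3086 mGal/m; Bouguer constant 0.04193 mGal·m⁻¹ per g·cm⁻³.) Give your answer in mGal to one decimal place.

37.2

Δg_SB(A) = 981106.30 − 981290.90 + 0.3086×360.7 − 0.04193×2.54×360.7 = -111.70 mGal
Δg_SB(B) = 980911.60 − 981290.90 + 0.3086×1508.2 − 0.04193×2.54×1508.2 = -74.50 mGal
Difference = -74.50 − (-111.70) = 37.20 mGal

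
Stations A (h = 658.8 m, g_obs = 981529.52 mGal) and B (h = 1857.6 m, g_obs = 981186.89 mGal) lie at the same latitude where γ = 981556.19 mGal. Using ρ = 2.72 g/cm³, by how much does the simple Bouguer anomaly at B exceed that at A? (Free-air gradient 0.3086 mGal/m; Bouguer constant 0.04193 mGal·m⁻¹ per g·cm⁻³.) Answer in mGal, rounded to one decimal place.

-109.4

Δg_SB(A) = 981529.52 − 981556.19 + 0.3086×658.8 − 0.04193×2.72×658.8 = 101.50 mGal
Δg_SB(B) = 981186.89 − 981556.19 + 0.3086×1857.6 − 0.04193×2.72×1857.6 = -7.90 mGal
Difference = -7.90 − (101.50) = -109.40 mGal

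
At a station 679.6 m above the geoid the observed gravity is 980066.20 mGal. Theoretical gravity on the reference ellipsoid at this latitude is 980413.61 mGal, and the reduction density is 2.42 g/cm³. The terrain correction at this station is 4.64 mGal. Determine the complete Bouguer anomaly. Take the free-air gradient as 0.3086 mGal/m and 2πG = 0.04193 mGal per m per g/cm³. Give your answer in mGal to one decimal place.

-202.0

Free-air correction = 0.3086 × 679.6 = 209.72 mGal
Free-air anomaly = 980066.20 − 980413.61 + (209.72) = -137.69 mGal
Bouguer slab correction = 0.04193 × 2.42 × 679.6 = 68.96 mGal
Simple Bouguer anomaly = -137.69 − (68.96) = -206.65 mGal
Complete Bouguer anomaly = -206.65 + 4.64 = -202.01 mGal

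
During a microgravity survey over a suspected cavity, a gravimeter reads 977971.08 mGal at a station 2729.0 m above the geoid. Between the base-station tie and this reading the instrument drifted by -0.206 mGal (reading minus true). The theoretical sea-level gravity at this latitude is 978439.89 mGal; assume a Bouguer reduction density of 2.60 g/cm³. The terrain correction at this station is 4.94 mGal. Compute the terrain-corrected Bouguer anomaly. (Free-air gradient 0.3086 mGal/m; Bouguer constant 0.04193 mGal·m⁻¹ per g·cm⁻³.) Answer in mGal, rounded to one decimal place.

81.0

Drift-corrected reading = 977971.08 − (-0.206) = 977971.286 mGal
Free-air correction = 0.3086 × 2729.0 = 842.17 mGal
Free-air anomaly = 977971.286 − 978439.89 + (842.17) = 373.566 mGal
Bouguer slab correction = 0.04193 × 2.60 × 2729.0 = 297.51 mGal
Simple Bouguer anomaly = 373.566 − (297.51) = 76.056 mGal
Complete Bouguer anomaly = 76.056 + 4.94 = 80.996 mGal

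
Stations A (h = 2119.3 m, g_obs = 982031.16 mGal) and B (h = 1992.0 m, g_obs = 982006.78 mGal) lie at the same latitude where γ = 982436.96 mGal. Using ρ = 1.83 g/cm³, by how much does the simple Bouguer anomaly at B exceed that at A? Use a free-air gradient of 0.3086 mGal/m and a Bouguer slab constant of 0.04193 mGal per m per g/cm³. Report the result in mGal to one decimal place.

Δg_SB(A) = 982031.16 − 982436.96 + 0.3086×2119.3 − 0.04193×1.83×2119.3 = 85.60 mGal
Δg_SB(B) = 982006.78 − 982436.96 + 0.3086×1992.0 − 0.04193×1.83×1992.0 = 31.70 mGal
Difference = 31.70 − (85.60) = -53.90 mGal

-53.9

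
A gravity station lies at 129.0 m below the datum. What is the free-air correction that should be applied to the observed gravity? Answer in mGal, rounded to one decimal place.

Free-air correction = 0.3086 × -129.0 = -39.8 mGal

-39.8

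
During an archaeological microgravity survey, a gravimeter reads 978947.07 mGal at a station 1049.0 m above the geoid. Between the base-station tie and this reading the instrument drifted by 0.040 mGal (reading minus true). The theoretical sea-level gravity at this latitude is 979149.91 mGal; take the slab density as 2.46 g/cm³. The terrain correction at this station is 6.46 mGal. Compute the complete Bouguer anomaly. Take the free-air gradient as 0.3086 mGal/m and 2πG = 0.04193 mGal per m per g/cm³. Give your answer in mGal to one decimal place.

19.1

Drift-corrected reading = 978947.07 − (0.040) = 978947.030 mGal
Free-air correction = 0.3086 × 1049.0 = 323.72 mGal
Free-air anomaly = 978947.030 − 979149.91 + (323.72) = 120.840 mGal
Bouguer slab correction = 0.04193 × 2.46 × 1049.0 = 108.20 mGal
Simple Bouguer anomaly = 120.840 − (108.20) = 12.640 mGal
Complete Bouguer anomaly = 12.640 + 6.46 = 19.100 mGal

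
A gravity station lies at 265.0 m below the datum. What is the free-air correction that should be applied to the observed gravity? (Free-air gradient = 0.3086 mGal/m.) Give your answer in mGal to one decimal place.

Free-air correction = 0.3086 × -265.0 = -81.8 mGal

-81.8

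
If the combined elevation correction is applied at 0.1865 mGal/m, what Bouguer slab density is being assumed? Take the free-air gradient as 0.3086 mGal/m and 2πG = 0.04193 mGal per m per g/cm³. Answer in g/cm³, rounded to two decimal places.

0.1865 = 0.3086 − 0.04193 × ρ
ρ = (0.3086 − 0.1865) / 0.04193 = 2.91 g/cm³

2.91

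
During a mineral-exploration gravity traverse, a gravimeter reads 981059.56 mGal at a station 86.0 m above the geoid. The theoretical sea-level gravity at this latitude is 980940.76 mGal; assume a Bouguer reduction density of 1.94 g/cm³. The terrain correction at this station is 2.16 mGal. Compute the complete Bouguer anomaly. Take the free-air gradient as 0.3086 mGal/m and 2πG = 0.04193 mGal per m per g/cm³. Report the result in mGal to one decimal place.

140.5

Free-air correction = 0.3086 × 86.0 = 26.54 mGal
Free-air anomaly = 981059.56 − 980940.76 + (26.54) = 145.34 mGal
Bouguer slab correction = 0.04193 × 1.94 × 86.0 = 7.00 mGal
Simple Bouguer anomaly = 145.34 − (7.00) = 138.34 mGal
Complete Bouguer anomaly = 138.34 + 2.16 = 140.50 mGal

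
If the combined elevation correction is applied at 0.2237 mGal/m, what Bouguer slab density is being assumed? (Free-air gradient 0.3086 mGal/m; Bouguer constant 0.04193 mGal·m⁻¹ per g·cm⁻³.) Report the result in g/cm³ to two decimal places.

2.02

0.2237 = 0.3086 − 0.04193 × ρ
ρ = (0.3086 − 0.2237) / 0.04193 = 2.02 g/cm³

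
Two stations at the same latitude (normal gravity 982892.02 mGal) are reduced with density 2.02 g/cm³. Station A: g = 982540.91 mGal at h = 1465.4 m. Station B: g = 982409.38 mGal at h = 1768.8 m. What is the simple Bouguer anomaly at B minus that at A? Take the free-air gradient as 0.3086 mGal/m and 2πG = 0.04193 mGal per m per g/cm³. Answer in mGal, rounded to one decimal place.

-63.6

Δg_SB(A) = 982540.91 − 982892.02 + 0.3086×1465.4 − 0.04193×2.02×1465.4 = -23.00 mGal
Δg_SB(B) = 982409.38 − 982892.02 + 0.3086×1768.8 − 0.04193×2.02×1768.8 = -86.60 mGal
Difference = -86.60 − (-23.00) = -63.60 mGal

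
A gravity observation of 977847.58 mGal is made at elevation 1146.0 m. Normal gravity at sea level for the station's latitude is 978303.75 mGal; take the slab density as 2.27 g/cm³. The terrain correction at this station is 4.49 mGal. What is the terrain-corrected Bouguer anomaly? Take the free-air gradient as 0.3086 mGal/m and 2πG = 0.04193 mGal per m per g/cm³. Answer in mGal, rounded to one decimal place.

Free-air correction = 0.3086 × 1146.0 = 353.66 mGal
Free-air anomaly = 977847.58 − 978303.75 + (353.66) = -102.51 mGal
Bouguer slab correction = 0.04193 × 2.27 × 1146.0 = 109.08 mGal
Simple Bouguer anomaly = -102.51 − (109.08) = -211.59 mGal
Complete Bouguer anomaly = -211.59 + 4.49 = -207.10 mGal

-207.1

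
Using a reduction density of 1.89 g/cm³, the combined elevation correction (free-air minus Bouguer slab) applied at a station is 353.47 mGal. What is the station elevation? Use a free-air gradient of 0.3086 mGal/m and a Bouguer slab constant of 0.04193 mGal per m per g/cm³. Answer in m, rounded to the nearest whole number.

1541

Combined gradient = 0.3086 − 0.04193 × 1.89 = 0.2293523 mGal/m
h = 353.47 / 0.2293523 = 1541.17 m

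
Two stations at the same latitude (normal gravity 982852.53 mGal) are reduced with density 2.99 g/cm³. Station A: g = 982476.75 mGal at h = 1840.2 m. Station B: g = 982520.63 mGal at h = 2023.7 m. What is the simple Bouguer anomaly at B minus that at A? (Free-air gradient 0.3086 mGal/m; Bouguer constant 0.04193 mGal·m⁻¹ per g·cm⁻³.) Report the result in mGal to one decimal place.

77.5

Δg_SB(A) = 982476.75 − 982852.53 + 0.3086×1840.2 − 0.04193×2.99×1840.2 = -38.60 mGal
Δg_SB(B) = 982520.63 − 982852.53 + 0.3086×2023.7 − 0.04193×2.99×2023.7 = 38.90 mGal
Difference = 38.90 − (-38.60) = 77.50 mGal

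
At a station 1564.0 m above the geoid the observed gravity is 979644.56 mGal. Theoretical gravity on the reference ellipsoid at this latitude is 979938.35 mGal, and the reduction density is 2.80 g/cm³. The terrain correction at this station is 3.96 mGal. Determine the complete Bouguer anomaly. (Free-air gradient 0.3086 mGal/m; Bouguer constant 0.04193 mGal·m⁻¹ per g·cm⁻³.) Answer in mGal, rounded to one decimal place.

Free-air correction = 0.3086 × 1564.0 = 482.65 mGal
Free-air anomaly = 979644.56 − 979938.35 + (482.65) = 188.86 mGal
Bouguer slab correction = 0.04193 × 2.80 × 1564.0 = 183.62 mGal
Simple Bouguer anomaly = 188.86 − (183.62) = 5.24 mGal
Complete Bouguer anomaly = 5.24 + 3.96 = 9.20 mGal

9.2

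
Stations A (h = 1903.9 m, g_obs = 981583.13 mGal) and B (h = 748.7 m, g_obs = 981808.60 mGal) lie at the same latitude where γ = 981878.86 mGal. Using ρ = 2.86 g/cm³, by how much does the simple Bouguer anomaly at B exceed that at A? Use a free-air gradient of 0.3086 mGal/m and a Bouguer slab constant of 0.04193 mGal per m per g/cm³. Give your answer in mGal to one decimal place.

Δg_SB(A) = 981583.13 − 981878.86 + 0.3086×1903.9 − 0.04193×2.86×1903.9 = 63.50 mGal
Δg_SB(B) = 981808.60 − 981878.86 + 0.3086×748.7 − 0.04193×2.86×748.7 = 71.00 mGal
Difference = 71.00 − (63.50) = 7.50 mGal

7.5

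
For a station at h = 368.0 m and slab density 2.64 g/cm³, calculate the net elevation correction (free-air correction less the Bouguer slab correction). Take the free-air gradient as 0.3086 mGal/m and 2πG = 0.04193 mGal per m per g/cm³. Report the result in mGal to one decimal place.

Combined gradient = 0.3086 − 0.04193 × 2.64 = 0.1979048 mGal/m
Combined elevation correction = 0.1979048 × 368.0 = 72.8 mGal

72.8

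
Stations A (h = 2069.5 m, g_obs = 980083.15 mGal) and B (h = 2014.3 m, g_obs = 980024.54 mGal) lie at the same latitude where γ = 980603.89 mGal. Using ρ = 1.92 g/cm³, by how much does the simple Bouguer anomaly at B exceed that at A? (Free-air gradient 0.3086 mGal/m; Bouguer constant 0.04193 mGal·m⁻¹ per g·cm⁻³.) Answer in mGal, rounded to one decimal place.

Δg_SB(A) = 980083.15 − 980603.89 + 0.3086×2069.5 − 0.04193×1.92×2069.5 = -48.70 mGal
Δg_SB(B) = 980024.54 − 980603.89 + 0.3086×2014.3 − 0.04193×1.92×2014.3 = -119.90 mGal
Difference = -119.90 − (-48.70) = -71.20 mGal

-71.2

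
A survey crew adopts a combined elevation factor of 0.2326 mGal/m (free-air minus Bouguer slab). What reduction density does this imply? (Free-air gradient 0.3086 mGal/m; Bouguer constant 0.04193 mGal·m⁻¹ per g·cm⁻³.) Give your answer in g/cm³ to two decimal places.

0.2326 = 0.3086 − 0.04193 × ρ
ρ = (0.3086 − 0.2326) / 0.04193 = 1.81 g/cm³

1.81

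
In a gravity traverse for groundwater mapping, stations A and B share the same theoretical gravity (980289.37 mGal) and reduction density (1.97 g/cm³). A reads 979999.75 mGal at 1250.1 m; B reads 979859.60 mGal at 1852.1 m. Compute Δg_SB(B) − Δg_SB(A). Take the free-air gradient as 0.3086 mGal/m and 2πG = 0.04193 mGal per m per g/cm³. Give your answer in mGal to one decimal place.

-4.1

Δg_SB(A) = 979999.75 − 980289.37 + 0.3086×1250.1 − 0.04193×1.97×1250.1 = -7.10 mGal
Δg_SB(B) = 979859.60 − 980289.37 + 0.3086×1852.1 − 0.04193×1.97×1852.1 = -11.20 mGal
Difference = -11.20 − (-7.10) = -4.10 mGal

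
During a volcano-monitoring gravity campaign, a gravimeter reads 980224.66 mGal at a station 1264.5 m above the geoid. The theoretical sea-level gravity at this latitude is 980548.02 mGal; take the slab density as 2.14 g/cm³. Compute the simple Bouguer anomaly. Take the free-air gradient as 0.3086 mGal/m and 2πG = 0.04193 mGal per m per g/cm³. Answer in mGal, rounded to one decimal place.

Free-air correction = 0.3086 × 1264.5 = 390.22 mGal
Free-air anomaly = 980224.66 − 980548.02 + (390.22) = 66.86 mGal
Bouguer slab correction = 0.04193 × 2.14 × 1264.5 = 113.46 mGal
Simple Bouguer anomaly = 66.86 − (113.46) = -46.60 mGal

-46.6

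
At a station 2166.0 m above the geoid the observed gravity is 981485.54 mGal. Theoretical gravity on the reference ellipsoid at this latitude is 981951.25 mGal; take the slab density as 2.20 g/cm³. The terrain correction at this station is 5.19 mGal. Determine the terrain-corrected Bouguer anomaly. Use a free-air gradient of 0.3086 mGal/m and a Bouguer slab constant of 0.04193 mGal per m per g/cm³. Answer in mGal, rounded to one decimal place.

8.1

Free-air correction = 0.3086 × 2166.0 = 668.43 mGal
Free-air anomaly = 981485.54 − 981951.25 + (668.43) = 202.72 mGal
Bouguer slab correction = 0.04193 × 2.20 × 2166.0 = 199.80 mGal
Simple Bouguer anomaly = 202.72 − (199.80) = 2.92 mGal
Complete Bouguer anomaly = 2.92 + 5.19 = 8.11 mGal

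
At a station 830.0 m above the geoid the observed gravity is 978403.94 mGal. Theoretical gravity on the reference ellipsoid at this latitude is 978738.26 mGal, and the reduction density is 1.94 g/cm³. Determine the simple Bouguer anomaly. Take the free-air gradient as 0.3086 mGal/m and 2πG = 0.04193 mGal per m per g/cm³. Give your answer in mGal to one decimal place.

Free-air correction = 0.3086 × 830.0 = 256.14 mGal
Free-air anomaly = 978403.94 − 978738.26 + (256.14) = -78.18 mGal
Bouguer slab correction = 0.04193 × 1.94 × 830.0 = 67.52 mGal
Simple Bouguer anomaly = -78.18 − (67.52) = -145.70 mGal

-145.7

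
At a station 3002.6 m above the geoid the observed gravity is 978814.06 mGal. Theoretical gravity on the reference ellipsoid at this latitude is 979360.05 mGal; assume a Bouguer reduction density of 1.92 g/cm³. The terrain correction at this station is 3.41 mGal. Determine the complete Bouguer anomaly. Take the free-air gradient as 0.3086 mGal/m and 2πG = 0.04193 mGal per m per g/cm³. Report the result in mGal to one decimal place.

142.3

Free-air correction = 0.3086 × 3002.6 = 926.60 mGal
Free-air anomaly = 978814.06 − 979360.05 + (926.60) = 380.61 mGal
Bouguer slab correction = 0.04193 × 1.92 × 3002.6 = 241.73 mGal
Simple Bouguer anomaly = 380.61 − (241.73) = 138.88 mGal
Complete Bouguer anomaly = 138.88 + 3.41 = 142.29 mGal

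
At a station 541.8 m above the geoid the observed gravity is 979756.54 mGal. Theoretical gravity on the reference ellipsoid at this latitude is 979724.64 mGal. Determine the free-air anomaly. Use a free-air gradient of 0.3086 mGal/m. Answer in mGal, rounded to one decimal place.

Free-air correction = 0.3086 × 541.8 = 167.20 mGal
Free-air anomaly = 979756.54 − 979724.64 + (167.20) = 199.10 mGal

199.1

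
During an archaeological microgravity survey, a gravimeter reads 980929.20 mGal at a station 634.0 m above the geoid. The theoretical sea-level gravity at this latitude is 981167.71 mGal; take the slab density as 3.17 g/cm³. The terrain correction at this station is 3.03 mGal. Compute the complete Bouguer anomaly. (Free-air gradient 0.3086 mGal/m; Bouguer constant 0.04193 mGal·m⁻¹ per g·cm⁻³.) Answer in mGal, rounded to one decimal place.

-124.1

Free-air correction = 0.3086 × 634.0 = 195.65 mGal
Free-air anomaly = 980929.20 − 981167.71 + (195.65) = -42.86 mGal
Bouguer slab correction = 0.04193 × 3.17 × 634.0 = 84.27 mGal
Simple Bouguer anomaly = -42.86 − (84.27) = -127.13 mGal
Complete Bouguer anomaly = -127.13 + 3.03 = -124.10 mGal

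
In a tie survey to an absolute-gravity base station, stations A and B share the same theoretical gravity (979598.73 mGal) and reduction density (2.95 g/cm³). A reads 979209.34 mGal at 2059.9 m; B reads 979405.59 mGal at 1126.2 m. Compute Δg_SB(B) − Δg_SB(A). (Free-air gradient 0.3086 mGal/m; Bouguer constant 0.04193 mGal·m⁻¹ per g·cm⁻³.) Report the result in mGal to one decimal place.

23.6

Δg_SB(A) = 979209.34 − 979598.73 + 0.3086×2059.9 − 0.04193×2.95×2059.9 = -8.50 mGal
Δg_SB(B) = 979405.59 − 979598.73 + 0.3086×1126.2 − 0.04193×2.95×1126.2 = 15.10 mGal
Difference = 15.10 − (-8.50) = 23.60 mGal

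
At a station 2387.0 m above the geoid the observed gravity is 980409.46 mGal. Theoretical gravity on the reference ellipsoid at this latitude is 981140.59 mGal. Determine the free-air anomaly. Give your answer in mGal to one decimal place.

Free-air correction = 0.3086 × 2387.0 = 736.63 mGal
Free-air anomaly = 980409.46 − 981140.59 + (736.63) = 5.50 mGal

5.5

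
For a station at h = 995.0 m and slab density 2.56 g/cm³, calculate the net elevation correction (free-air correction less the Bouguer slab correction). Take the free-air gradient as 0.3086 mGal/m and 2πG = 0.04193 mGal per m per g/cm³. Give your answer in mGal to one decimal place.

Combined gradient = 0.3086 − 0.04193 × 2.56 = 0.2012592 mGal/m
Combined elevation correction = 0.2012592 × 995.0 = 200.3 mGal

200.3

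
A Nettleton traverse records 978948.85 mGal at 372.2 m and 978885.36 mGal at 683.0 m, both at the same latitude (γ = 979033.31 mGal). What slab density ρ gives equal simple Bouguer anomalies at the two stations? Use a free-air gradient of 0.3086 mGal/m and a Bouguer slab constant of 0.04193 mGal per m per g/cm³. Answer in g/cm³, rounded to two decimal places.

2.49

Δg_obs = 978885.36 − 978948.85 = -63.49 mGal over Δh = 683.0 − 372.2 = 310.8 m
Equal Bouguer anomalies ⇒ Δg_obs + (0.3086 − 0.04193ρ)·Δh = 0
0.3086 − 0.04193ρ = −Δg_obs/Δh = 0.20428
ρ = (0.3086 − 0.20428) / 0.04193 = 2.49 g/cm³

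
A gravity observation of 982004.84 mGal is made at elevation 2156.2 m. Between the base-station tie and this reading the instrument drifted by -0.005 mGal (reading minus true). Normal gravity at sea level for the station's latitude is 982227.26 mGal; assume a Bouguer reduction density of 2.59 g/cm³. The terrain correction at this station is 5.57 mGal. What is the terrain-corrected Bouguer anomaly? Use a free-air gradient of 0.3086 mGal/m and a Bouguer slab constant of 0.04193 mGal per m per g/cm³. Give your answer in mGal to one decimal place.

214.4

Drift-corrected reading = 982004.84 − (-0.005) = 982004.845 mGal
Free-air correction = 0.3086 × 2156.2 = 665.40 mGal
Free-air anomaly = 982004.845 − 982227.26 + (665.40) = 442.985 mGal
Bouguer slab correction = 0.04193 × 2.59 × 2156.2 = 234.16 mGal
Simple Bouguer anomaly = 442.985 − (234.16) = 208.825 mGal
Complete Bouguer anomaly = 208.825 + 5.57 = 214.395 mGal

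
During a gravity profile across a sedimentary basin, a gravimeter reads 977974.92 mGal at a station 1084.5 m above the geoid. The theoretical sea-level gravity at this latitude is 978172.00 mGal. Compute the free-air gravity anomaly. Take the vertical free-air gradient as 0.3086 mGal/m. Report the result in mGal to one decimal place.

Free-air correction = 0.3086 × 1084.5 = 334.68 mGal
Free-air anomaly = 977974.92 − 978172.00 + (334.68) = 137.60 mGal

137.6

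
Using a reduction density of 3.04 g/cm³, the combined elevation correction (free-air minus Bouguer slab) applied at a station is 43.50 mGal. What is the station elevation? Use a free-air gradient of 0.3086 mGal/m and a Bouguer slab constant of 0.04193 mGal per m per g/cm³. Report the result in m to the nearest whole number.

240

Combined gradient = 0.3086 − 0.04193 × 3.04 = 0.1811328 mGal/m
h = 43.50 / 0.1811328 = 240.16 m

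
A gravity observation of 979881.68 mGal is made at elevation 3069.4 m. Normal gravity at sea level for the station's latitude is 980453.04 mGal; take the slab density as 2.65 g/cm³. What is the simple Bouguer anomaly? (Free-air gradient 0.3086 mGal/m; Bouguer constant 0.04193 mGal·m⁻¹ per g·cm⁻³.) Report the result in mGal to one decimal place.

34.8

Free-air correction = 0.3086 × 3069.4 = 947.22 mGal
Free-air anomaly = 979881.68 − 980453.04 + (947.22) = 375.86 mGal
Bouguer slab correction = 0.04193 × 2.65 × 3069.4 = 341.05 mGal
Simple Bouguer anomaly = 375.86 − (341.05) = 34.81 mGal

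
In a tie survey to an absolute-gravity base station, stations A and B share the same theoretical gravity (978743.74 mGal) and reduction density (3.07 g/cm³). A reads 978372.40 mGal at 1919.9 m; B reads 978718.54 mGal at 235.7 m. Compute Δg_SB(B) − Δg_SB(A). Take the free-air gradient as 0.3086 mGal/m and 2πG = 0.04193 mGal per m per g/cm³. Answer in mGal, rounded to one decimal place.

43.2

Δg_SB(A) = 978372.40 − 978743.74 + 0.3086×1919.9 − 0.04193×3.07×1919.9 = -26.00 mGal
Δg_SB(B) = 978718.54 − 978743.74 + 0.3086×235.7 − 0.04193×3.07×235.7 = 17.20 mGal
Difference = 17.20 − (-26.00) = 43.20 mGal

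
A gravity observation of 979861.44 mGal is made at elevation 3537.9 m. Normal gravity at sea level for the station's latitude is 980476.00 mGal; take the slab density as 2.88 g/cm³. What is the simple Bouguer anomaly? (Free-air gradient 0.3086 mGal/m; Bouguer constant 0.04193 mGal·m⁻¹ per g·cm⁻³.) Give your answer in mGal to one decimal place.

Free-air correction = 0.3086 × 3537.9 = 1091.80 mGal
Free-air anomaly = 979861.44 − 980476.00 + (1091.80) = 477.24 mGal
Bouguer slab correction = 0.04193 × 2.88 × 3537.9 = 427.23 mGal
Simple Bouguer anomaly = 477.24 − (427.23) = 50.01 mGal

50.0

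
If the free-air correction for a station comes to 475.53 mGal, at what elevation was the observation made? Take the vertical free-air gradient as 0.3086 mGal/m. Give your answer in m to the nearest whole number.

h = 475.53 / 0.3086 = 1540.93 m

1541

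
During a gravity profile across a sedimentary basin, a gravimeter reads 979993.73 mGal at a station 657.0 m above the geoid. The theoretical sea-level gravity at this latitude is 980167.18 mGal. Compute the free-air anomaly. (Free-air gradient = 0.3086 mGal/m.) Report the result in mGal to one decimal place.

Free-air correction = 0.3086 × 657.0 = 202.75 mGal
Free-air anomaly = 979993.73 − 980167.18 + (202.75) = 29.30 mGal

29.3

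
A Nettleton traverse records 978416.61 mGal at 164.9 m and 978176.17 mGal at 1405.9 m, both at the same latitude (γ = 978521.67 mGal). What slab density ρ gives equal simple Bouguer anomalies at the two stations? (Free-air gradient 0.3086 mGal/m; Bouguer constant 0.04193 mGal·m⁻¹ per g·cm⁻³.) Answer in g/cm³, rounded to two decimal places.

Δg_obs = 978176.17 − 978416.61 = -240.44 mGal over Δh = 1405.9 − 164.9 = 1241.0 m
Equal Bouguer anomalies ⇒ Δg_obs + (0.3086 − 0.04193ρ)·Δh = 0
0.3086 − 0.04193ρ = −Δg_obs/Δh = 0.19375
ρ = (0.3086 − 0.19375) / 0.04193 = 2.74 g/cm³

2.74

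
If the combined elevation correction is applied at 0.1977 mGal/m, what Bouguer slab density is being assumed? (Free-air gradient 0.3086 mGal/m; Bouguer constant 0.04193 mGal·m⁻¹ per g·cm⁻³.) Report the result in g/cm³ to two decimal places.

0.1977 = 0.3086 − 0.04193 × ρ
ρ = (0.3086 − 0.1977) / 0.04193 = 2.64 g/cm³

2.64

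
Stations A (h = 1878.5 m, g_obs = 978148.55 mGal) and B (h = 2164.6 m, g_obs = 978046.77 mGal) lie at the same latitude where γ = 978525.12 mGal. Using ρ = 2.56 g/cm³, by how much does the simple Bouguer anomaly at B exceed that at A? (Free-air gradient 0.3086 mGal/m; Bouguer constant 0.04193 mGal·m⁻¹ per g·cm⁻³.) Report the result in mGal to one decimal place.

Δg_SB(A) = 978148.55 − 978525.12 + 0.3086×1878.5 − 0.04193×2.56×1878.5 = 1.50 mGal
Δg_SB(B) = 978046.77 − 978525.12 + 0.3086×2164.6 − 0.04193×2.56×2164.6 = -42.70 mGal
Difference = -42.70 − (1.50) = -44.20 mGal

-44.2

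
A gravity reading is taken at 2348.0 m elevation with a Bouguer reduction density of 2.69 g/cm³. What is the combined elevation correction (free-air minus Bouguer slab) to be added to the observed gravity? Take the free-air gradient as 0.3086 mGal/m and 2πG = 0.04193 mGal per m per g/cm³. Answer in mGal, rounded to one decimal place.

459.8

Combined gradient = 0.3086 − 0.04193 × 2.69 = 0.1958083 mGal/m
Combined elevation correction = 0.1958083 × 2348.0 = 459.8 mGal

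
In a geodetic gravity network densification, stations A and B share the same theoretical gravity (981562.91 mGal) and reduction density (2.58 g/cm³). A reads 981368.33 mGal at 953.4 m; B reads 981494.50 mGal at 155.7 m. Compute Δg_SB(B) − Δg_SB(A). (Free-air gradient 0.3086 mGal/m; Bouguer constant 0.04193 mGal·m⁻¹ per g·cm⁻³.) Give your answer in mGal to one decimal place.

Δg_SB(A) = 981368.33 − 981562.91 + 0.3086×953.4 − 0.04193×2.58×953.4 = -3.50 mGal
Δg_SB(B) = 981494.50 − 981562.91 + 0.3086×155.7 − 0.04193×2.58×155.7 = -37.20 mGal
Difference = -37.20 − (-3.50) = -33.70 mGal

-33.7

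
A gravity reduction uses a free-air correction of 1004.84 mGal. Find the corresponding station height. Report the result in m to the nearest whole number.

h = 1004.84 / 0.3086 = 3256.12 m

3256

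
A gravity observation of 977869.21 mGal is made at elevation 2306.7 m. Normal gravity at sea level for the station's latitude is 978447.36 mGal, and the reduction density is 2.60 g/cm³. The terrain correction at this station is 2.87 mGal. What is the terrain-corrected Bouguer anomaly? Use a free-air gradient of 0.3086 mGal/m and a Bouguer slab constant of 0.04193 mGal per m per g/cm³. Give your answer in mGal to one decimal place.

-114.9

Free-air correction = 0.3086 × 2306.7 = 711.85 mGal
Free-air anomaly = 977869.21 − 978447.36 + (711.85) = 133.70 mGal
Bouguer slab correction = 0.04193 × 2.60 × 2306.7 = 251.47 mGal
Simple Bouguer anomaly = 133.70 − (251.47) = -117.77 mGal
Complete Bouguer anomaly = -117.77 + 2.87 = -114.90 mGal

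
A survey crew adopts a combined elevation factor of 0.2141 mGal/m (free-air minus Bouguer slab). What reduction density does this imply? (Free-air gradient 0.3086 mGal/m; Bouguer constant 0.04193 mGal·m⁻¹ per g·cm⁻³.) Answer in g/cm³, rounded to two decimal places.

2.25

0.2141 = 0.3086 − 0.04193 × ρ
ρ = (0.3086 − 0.2141) / 0.04193 = 2.25 g/cm³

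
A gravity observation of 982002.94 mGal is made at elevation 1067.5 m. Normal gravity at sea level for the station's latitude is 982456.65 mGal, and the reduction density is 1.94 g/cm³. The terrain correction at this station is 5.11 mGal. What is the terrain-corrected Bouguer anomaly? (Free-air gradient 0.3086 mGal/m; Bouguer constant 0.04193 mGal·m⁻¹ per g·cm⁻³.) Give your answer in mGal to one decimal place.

Free-air correction = 0.3086 × 1067.5 = 329.43 mGal
Free-air anomaly = 982002.94 − 982456.65 + (329.43) = -124.28 mGal
Bouguer slab correction = 0.04193 × 1.94 × 1067.5 = 86.83 mGal
Simple Bouguer anomaly = -124.28 − (86.83) = -211.11 mGal
Complete Bouguer anomaly = -211.11 + 5.11 = -206.00 mGal

-206.0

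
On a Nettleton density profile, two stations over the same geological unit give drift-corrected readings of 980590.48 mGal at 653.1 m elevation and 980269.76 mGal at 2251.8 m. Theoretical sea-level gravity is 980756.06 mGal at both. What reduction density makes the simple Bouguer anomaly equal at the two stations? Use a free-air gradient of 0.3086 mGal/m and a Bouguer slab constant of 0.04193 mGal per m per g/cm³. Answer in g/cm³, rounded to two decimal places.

2.58

Δg_obs = 980269.76 − 980590.48 = -320.72 mGal over Δh = 2251.8 − 653.1 = 1598.7 m
Equal Bouguer anomalies ⇒ Δg_obs + (0.3086 − 0.04193ρ)·Δh = 0
0.3086 − 0.04193ρ = −Δg_obs/Δh = 0.20061
ρ = (0.3086 − 0.20061) / 0.04193 = 2.58 g/cm³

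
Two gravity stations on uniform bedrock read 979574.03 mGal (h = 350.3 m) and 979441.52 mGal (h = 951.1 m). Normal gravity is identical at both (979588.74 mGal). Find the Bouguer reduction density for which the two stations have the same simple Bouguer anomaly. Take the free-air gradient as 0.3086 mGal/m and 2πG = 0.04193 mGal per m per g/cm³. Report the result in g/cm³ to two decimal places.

Δg_obs = 979441.52 − 979574.03 = -132.51 mGal over Δh = 951.1 − 350.3 = 600.8 m
Equal Bouguer anomalies ⇒ Δg_obs + (0.3086 − 0.04193ρ)·Δh = 0
0.3086 − 0.04193ρ = −Δg_obs/Δh = 0.22056
ρ = (0.3086 − 0.22056) / 0.04193 = 2.10 g/cm³

2.10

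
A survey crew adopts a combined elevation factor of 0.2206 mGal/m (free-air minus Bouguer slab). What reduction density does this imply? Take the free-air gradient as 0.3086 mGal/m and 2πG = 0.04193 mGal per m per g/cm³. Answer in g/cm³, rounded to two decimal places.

2.10

0.2206 = 0.3086 − 0.04193 × ρ
ρ = (0.3086 − 0.2206) / 0.04193 = 2.10 g/cm³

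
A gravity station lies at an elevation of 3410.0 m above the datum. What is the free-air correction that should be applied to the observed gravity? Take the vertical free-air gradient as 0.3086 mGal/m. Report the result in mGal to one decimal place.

Free-air correction = 0.3086 × 3410.0 = 1052.3 mGal

1052.3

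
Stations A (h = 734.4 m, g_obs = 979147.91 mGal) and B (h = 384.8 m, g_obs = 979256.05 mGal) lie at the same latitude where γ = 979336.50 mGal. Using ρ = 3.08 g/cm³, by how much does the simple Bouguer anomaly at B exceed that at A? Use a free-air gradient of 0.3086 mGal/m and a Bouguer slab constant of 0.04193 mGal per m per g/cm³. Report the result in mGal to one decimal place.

Δg_SB(A) = 979147.91 − 979336.50 + 0.3086×734.4 − 0.04193×3.08×734.4 = -56.80 mGal
Δg_SB(B) = 979256.05 − 979336.50 + 0.3086×384.8 − 0.04193×3.08×384.8 = -11.40 mGal
Difference = -11.40 − (-56.80) = 45.40 mGal

45.4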